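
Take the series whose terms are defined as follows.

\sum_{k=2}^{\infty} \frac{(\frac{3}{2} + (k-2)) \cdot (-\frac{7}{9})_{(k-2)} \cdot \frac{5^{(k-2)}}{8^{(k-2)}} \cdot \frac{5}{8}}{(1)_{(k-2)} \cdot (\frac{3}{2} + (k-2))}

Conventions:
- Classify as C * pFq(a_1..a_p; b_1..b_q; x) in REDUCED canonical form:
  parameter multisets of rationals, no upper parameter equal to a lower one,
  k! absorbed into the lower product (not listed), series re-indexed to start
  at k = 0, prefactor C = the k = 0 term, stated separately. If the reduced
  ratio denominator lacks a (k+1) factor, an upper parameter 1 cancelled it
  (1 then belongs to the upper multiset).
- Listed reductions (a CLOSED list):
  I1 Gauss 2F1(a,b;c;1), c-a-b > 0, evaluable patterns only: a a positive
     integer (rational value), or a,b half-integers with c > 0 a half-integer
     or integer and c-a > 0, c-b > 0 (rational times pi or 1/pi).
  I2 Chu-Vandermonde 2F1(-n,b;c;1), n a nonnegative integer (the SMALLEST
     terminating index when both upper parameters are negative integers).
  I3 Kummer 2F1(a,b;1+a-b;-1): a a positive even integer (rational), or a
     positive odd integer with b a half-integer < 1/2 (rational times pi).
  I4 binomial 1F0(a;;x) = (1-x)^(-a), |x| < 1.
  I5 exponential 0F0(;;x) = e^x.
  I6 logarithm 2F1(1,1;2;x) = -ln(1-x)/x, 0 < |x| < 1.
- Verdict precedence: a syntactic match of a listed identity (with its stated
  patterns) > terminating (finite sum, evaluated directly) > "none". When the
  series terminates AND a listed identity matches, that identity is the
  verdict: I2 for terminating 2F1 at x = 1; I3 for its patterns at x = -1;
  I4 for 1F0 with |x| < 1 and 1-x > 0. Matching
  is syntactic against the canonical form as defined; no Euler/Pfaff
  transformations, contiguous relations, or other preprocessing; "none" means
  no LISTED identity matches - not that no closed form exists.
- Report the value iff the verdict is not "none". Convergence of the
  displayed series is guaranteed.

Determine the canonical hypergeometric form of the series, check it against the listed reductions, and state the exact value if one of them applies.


x = \frac{5}{8} here; the reduced form reads 1F0, upper {-\frac{7}{9}}, lower {-}, C = \frac{5}{8}. Verdict: this is binomial (I4) (the 1F0 binomial series: exponent 7/9, x = \frac{5}{8}). Hence: \frac{5}{8} \cdot \left(\frac{3}{8}\right)^{\frac{7}{9}}.

First insight: t_0 = \frac{5}{8} here, and (1)_k (prefactor 5/8) is k! itself.
Consecutive-term ratio: r(k) = \frac{5}{8} * (k-\frac{7}{9}) / [(k+1)] ; factor over Q: parameters, x = \frac{5}{8}, and C = \frac{5}{8}.


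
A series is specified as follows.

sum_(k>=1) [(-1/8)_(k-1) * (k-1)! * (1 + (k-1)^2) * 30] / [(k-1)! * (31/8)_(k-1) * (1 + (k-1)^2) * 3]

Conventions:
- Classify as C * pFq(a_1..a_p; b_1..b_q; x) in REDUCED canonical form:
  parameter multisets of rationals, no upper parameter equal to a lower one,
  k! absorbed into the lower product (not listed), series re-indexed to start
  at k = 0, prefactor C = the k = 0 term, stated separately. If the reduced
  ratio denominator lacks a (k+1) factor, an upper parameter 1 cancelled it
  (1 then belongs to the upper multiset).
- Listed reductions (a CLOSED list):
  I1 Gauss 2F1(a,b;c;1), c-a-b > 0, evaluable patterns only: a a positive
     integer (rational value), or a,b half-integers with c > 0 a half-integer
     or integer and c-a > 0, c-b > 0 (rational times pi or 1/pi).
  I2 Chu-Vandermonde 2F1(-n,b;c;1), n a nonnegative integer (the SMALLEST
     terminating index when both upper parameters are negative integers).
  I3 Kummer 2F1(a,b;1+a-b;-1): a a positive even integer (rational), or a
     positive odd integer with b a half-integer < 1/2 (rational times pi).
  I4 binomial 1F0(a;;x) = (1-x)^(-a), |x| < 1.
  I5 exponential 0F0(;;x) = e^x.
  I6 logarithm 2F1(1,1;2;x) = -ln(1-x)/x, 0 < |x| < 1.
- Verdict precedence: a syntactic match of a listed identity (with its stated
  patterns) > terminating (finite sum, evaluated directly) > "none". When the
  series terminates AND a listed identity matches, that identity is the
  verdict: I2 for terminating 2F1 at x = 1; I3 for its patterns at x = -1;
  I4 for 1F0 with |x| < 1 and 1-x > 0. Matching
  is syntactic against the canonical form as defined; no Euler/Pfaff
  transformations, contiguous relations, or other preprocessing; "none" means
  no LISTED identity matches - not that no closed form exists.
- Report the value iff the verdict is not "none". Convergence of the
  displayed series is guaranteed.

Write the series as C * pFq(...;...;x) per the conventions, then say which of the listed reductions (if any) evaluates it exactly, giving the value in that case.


Canonical form: C = 10 times 2F1 with upper {-1/8, 1}, lower {31/8}, x = 1. Verdict: Gauss (I1, integer-parameter pattern) matches (x = 1: the Gamma ratio telescopes since c-a-b = 3 > 0 and a = 1 in Z>0). Exact value: 115/12.

Key observation: with t_0 = 10, the constant factors (C = 10, x = 1) combine into one prefactor.
Adjacent-term ratio: r(k) = 1 * (k-1/8) (k+1) / [(k+31/8) (k+1)] - rational in k. x = 1; t_0 = 10; negate the roots.


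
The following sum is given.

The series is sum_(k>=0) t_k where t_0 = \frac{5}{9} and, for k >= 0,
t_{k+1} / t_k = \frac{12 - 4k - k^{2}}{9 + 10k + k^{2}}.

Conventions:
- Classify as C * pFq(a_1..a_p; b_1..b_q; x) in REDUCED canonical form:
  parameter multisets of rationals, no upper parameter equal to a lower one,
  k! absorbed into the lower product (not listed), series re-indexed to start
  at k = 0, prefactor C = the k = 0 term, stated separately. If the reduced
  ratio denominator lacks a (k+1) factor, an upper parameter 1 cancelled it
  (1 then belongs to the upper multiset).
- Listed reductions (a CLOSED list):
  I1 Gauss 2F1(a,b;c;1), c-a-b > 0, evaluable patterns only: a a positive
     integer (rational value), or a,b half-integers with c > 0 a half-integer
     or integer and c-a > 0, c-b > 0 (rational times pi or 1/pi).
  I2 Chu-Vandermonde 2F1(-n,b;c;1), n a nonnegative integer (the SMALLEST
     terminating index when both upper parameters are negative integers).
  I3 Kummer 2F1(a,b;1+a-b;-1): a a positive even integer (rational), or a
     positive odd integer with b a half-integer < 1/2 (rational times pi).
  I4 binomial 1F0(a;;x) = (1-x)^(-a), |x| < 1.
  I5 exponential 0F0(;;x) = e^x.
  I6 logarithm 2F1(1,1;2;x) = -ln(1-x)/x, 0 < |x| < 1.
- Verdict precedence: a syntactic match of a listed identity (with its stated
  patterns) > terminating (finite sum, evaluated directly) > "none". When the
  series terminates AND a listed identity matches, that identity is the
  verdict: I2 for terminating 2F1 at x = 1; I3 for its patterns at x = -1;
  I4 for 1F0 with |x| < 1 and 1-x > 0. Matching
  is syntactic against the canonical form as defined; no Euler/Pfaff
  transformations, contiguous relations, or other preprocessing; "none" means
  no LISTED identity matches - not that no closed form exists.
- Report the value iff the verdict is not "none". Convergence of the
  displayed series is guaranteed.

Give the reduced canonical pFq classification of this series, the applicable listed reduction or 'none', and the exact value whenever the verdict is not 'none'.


First insight: from the first term \frac{5}{9}: roots of the ratio polynomials (C = 5/9, x = -1) are the negated parameters.
Term ratio: r(k) = -1 * (k-2) (k+6) / [(k+9) (k+1)] - rational; roots negated = parameters, x = -1, C = \frac{5}{9}.

The series (x = -1) is 2F1: upper {-2, 6}, lower {9}, prefactor \frac{5}{9}. Verdict (x = -1): the Kummer evaluation I3 applies (x = -1; c = 9 equals 1+a-b for upper {-2, 6}: listed pattern). Its exact value is \frac{14}{9}.


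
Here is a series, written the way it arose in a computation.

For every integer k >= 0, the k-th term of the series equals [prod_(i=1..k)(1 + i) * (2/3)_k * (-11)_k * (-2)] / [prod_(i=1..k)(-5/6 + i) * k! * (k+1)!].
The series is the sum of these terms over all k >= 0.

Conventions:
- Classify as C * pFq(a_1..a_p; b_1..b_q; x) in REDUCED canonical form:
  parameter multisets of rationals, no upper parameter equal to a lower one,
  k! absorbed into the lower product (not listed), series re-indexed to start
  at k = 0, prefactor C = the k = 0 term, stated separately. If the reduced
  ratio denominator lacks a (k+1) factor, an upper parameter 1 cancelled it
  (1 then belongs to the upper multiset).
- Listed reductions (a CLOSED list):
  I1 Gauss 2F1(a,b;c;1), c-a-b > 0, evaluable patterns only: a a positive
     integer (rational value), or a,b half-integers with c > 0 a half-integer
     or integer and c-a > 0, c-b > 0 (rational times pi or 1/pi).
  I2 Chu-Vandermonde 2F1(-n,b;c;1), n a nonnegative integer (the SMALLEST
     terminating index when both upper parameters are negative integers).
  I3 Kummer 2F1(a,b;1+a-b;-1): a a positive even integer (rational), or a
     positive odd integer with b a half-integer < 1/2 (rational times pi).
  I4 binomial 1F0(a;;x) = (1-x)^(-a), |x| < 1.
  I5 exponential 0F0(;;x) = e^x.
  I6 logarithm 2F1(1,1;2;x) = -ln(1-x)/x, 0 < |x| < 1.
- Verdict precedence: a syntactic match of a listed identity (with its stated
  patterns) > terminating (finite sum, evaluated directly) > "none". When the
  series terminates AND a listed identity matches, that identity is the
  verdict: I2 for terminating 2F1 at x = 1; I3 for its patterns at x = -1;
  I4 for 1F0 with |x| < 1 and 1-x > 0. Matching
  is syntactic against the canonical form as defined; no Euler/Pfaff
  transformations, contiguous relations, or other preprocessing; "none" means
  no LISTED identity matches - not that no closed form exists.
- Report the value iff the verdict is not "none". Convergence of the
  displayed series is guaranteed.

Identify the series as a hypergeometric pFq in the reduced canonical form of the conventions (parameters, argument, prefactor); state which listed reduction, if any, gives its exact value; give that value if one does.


Reduced: x = 1, 2F1, upper = {-11, 2/3}, lower = {1/6}, C = -2. Verdict (x = 1): Chu-Vandermonde (I2) applies (terminating 2F1 at x = 1 with n = 11, b = 2/3, c = 1/6). Value: 487862838/737102345.

First insight: with t_0 = -2, the denominator's factorial ratio (prefactor -2) is a lower Pochhammer.
Step ratio: r(k) = 1 * (k-11) (k+2/3) / [(k+1/6) (k+1)] - rational in k. x = 1; t_0 = -2; negate the roots.


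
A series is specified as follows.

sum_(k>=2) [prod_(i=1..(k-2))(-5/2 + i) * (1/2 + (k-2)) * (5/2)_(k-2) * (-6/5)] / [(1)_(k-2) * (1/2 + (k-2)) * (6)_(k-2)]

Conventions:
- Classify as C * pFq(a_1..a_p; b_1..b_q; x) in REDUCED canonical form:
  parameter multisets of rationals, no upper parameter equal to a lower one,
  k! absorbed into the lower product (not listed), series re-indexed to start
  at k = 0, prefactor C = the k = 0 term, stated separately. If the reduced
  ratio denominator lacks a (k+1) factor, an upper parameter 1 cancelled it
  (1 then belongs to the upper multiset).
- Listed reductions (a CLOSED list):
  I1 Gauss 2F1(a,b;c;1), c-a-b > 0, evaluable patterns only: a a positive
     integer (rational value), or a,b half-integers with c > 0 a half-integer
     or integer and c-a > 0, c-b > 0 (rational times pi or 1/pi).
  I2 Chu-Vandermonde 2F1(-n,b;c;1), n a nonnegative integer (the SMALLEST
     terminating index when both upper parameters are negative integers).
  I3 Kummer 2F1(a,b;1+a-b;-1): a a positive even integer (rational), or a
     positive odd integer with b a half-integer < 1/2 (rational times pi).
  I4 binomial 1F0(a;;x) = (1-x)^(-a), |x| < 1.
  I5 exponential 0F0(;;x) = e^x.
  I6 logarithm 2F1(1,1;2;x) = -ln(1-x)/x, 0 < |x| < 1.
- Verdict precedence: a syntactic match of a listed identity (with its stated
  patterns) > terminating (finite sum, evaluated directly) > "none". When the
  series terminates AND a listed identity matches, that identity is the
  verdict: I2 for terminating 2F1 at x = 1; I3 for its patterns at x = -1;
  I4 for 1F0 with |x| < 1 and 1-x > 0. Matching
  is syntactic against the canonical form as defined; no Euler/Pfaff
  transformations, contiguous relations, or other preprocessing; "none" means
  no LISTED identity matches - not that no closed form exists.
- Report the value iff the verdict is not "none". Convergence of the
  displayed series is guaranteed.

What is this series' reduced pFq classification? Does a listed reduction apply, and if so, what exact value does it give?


x = 1 here; the reduced form reads 2F1, upper {-3/2, 5/2}, lower {6}, C = -6/5. Verdict: this is Gauss's theorem I1 (half-integer case) (x = 1; upper {-3/2, 5/2} half-integers, c = 6 in the evaluable pattern). Exact value: (-131072/75075) / pi.

The tell: t_0 = -6/5 here, and (1)_k (prefactor -6/5) is k! itself.
Adjacent-term ratio: r(k) = 1 * (k-3/2) (k+5/2) / [(k+6) (k+1)] - rational; roots negated = parameters, x = 1, C = -6/5.


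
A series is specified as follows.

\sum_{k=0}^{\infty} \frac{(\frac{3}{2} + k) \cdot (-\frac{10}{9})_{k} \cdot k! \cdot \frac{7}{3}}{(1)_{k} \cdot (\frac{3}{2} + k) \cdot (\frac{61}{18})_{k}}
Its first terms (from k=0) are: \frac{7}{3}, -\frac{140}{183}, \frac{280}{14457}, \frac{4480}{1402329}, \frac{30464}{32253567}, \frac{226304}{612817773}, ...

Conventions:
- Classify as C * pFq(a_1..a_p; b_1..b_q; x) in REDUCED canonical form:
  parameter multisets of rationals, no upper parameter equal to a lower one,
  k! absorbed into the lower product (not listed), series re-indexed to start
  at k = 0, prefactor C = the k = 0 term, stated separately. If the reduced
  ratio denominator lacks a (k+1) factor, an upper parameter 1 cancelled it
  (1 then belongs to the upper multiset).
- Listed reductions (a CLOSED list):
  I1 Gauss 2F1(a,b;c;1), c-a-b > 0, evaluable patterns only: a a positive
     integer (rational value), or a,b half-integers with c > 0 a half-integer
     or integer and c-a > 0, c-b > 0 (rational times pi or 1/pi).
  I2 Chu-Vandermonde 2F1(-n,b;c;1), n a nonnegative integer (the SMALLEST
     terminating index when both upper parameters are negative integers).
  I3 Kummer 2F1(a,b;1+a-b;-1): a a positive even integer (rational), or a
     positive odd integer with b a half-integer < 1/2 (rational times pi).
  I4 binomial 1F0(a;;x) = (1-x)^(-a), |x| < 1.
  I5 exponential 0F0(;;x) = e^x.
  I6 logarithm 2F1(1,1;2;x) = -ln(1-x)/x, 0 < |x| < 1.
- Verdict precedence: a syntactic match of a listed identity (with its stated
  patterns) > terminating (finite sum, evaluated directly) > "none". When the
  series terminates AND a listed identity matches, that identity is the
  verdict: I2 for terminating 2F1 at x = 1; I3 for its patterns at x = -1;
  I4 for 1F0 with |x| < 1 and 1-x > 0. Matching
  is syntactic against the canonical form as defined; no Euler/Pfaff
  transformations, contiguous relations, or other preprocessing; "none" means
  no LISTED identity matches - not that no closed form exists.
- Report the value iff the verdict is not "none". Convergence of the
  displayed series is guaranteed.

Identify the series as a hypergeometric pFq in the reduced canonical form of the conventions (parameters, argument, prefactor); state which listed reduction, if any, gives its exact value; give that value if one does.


The series (x = 1) is 2F1: upper {-\frac{10}{9}, 1}, lower {\frac{61}{18}}, prefactor \frac{7}{3}. Verdict: this is Gauss's theorem (I1) (x = 1: the Gamma ratio telescopes since c-a-b = 7/2 > 0 and a = 1 in Z>0). Exact value: \frac{43}{27}.

First insight: t_0 being \frac{7}{3}, the factorial ratio (C = 7/3) (k+a-1)!/(a-1)! is a rising factorial (a)_k.
Ratio: r(k) = 1 * (k-\frac{10}{9}) (k+1) / [(k+\frac{61}{18}) (k+1)] - rational; roots negated = parameters, x = 1, C = \frac{7}{3}.


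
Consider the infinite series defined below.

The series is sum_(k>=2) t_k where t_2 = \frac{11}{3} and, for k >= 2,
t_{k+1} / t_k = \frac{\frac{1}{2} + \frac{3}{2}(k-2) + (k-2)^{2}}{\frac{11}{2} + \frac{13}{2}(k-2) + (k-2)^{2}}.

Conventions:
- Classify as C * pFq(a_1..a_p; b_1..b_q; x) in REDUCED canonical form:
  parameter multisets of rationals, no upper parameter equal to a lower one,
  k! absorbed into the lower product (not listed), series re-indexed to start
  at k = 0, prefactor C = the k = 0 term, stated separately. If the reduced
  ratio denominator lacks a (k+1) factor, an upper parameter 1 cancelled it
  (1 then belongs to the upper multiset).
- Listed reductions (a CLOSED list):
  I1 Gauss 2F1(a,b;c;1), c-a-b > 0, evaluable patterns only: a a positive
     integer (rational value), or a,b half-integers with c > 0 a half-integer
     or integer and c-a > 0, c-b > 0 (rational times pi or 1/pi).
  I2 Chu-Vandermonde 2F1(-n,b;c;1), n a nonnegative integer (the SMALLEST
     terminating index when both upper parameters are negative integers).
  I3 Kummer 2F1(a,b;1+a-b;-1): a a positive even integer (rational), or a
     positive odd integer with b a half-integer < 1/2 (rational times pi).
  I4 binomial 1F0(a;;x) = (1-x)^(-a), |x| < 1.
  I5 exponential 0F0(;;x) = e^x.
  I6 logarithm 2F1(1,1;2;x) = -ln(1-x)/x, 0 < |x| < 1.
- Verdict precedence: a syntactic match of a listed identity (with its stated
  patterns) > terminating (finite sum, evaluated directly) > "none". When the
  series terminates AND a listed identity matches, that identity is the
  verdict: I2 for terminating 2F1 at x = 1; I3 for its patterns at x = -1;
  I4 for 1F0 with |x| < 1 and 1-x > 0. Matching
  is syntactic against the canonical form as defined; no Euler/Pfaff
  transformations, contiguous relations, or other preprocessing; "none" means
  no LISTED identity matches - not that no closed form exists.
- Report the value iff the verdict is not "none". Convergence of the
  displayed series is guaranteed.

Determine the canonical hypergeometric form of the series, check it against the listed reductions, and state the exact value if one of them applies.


Canonical form: C = \frac{11}{3} times 2F1 with upper {\frac{1}{2}, 1}, lower {\frac{11}{2}}, x = 1. Verdict at x = 1: the Gauss summation I1 matches (x = 1: the Gamma ratio telescopes since c-a-b = 4 > 0 and a = 1 in Z>0). Sum: \frac{33}{8}.

Key step: t_0 being \frac{11}{3}, roots of the ratio polynomials (C = 11/3) are the negated parameters.
Ratio: r(k) = 1 * (k+\frac{1}{2}) (k+1) / [(k+\frac{11}{2}) (k+1)] - rational in k, leading ratio 1; with t_0 = \frac{11}{3}, classification follows.


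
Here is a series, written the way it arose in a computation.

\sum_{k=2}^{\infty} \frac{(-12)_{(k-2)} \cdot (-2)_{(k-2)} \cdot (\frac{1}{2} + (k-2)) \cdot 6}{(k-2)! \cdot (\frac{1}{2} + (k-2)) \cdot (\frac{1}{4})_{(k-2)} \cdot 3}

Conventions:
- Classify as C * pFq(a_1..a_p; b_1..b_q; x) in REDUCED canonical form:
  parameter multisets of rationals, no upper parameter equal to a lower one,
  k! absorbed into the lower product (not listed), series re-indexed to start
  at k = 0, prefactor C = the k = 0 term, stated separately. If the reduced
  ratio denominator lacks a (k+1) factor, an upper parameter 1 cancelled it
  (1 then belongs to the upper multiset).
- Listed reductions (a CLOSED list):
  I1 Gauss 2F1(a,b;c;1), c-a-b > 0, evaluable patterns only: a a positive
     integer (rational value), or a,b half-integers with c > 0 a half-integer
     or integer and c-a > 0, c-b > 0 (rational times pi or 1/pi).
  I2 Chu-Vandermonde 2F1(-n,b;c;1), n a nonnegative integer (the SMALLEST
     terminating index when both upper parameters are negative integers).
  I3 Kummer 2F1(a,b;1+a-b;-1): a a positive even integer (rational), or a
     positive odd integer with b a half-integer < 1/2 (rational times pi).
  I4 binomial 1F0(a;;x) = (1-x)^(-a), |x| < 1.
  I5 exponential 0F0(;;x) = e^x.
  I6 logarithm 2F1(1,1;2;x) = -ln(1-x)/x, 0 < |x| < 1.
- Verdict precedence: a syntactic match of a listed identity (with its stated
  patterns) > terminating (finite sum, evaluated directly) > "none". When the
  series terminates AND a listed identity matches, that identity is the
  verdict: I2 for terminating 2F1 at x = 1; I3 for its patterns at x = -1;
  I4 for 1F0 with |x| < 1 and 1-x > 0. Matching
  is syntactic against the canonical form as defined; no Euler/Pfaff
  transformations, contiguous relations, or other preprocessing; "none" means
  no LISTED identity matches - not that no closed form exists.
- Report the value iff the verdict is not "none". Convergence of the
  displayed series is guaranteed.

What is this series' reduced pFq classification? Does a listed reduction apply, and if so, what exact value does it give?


Structural cue: t_0 being 2, striking the common factor k + 1/2 reduces the term (prefactor 2).
Consecutive-term ratio: r(k) = 1 * (k-12) (k-2) / [(k+\frac{1}{4}) (k+1)] ; factor over Q: parameters, x = 1, and C = 2.

This is 2 * 2F1(-12, -2; \frac{1}{4}; 1) in reduced canonical form. Verdict: Vandermonde's identity (I2) fires (terminating 2F1 at x = 1 with n = 2, b = -12, c = \frac{1}{4}). Its exact value is \frac{5194}{5}.


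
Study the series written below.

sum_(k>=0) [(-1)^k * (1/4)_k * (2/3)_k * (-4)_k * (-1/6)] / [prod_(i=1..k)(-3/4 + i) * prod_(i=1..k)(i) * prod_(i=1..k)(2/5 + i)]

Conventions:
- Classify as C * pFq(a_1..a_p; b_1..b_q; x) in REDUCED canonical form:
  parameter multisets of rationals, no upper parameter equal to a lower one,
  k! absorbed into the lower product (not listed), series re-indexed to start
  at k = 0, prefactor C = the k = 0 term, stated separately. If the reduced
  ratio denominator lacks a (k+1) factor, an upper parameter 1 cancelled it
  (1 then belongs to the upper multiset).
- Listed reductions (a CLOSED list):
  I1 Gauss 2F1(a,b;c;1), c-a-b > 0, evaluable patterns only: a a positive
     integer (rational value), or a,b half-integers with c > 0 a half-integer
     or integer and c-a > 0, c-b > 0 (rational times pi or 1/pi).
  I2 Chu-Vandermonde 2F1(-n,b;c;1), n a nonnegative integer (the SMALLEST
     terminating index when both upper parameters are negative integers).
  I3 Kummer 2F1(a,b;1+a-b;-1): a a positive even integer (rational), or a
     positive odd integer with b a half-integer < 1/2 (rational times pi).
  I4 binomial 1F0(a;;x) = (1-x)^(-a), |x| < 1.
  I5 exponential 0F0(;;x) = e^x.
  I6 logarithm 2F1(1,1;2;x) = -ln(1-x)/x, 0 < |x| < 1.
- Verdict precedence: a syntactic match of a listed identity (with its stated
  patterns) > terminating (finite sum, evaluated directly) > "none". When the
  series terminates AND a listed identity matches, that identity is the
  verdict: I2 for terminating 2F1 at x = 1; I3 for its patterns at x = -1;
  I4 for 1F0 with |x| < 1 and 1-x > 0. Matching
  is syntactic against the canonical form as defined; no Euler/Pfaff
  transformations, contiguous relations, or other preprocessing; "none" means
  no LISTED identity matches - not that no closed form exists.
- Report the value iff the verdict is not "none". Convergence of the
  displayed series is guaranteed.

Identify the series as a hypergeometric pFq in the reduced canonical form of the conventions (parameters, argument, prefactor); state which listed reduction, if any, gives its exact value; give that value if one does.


Prefactor -1/6, argument -1: 2F1 with upper {-4, 2/3} over lower {7/5}. Verdict: terminating - no listed pattern fits, but -4 in the upper list cuts the series at k = 4; direct evaluation. Value: -88811/86751.

First insight: with t_0 = -1/6, the lower running product (prefactor -1/6) is a rising factorial.
Adjacent-term ratio: r(k) = (-1) * (k-4) (k+2/3) / [(k+7/5) (k+1)] - poly over poly, x = (-1) from leading terms; C = -1/6 at k = 0.


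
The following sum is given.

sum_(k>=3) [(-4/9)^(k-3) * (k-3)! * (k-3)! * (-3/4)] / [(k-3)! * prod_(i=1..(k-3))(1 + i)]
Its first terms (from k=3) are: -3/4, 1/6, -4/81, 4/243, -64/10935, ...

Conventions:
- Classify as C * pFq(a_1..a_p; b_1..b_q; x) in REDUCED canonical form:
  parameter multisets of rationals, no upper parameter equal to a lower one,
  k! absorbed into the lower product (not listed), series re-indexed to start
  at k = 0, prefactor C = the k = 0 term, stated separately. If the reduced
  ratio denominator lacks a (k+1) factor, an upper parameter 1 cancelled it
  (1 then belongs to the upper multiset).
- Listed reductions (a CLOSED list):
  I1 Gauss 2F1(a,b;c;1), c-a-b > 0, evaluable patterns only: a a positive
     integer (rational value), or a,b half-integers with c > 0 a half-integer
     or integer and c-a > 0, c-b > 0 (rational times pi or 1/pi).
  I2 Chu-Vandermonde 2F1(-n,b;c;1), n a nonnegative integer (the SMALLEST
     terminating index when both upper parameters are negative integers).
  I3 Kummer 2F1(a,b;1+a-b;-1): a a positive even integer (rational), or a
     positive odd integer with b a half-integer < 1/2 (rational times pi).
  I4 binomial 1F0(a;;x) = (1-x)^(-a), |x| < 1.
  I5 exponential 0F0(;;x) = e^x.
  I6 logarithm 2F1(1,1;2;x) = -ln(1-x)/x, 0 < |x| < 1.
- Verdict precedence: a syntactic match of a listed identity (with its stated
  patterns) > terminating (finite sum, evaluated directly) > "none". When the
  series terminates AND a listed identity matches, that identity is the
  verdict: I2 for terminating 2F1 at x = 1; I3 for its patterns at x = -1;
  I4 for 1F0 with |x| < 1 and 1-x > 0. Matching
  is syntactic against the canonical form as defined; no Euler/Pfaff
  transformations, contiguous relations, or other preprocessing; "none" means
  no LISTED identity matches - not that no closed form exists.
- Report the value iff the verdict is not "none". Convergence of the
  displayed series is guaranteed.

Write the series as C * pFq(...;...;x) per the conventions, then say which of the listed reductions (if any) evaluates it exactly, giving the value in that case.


At argument -4/9: a 2F1 with upper {1, 1}, lower {2}, scaled by C = -3/4. Verdict: logarithm (I6) applies (the logarithm: parameters (1,1;2), x = -4/9). Exact value: (-27/16) * ln(13/9).

The tell: from the first term -3/4: the factorial ratio (prefactor -3/4) (k+a-1)!/(a-1)! is a rising factorial (a)_k.
Consecutive-term ratio: r(k) = (-4/9) * (k+1) (k+1) / [(k+2) (k+1)] - rational in k. x = (-4/9); t_0 = -3/4; negate the roots.


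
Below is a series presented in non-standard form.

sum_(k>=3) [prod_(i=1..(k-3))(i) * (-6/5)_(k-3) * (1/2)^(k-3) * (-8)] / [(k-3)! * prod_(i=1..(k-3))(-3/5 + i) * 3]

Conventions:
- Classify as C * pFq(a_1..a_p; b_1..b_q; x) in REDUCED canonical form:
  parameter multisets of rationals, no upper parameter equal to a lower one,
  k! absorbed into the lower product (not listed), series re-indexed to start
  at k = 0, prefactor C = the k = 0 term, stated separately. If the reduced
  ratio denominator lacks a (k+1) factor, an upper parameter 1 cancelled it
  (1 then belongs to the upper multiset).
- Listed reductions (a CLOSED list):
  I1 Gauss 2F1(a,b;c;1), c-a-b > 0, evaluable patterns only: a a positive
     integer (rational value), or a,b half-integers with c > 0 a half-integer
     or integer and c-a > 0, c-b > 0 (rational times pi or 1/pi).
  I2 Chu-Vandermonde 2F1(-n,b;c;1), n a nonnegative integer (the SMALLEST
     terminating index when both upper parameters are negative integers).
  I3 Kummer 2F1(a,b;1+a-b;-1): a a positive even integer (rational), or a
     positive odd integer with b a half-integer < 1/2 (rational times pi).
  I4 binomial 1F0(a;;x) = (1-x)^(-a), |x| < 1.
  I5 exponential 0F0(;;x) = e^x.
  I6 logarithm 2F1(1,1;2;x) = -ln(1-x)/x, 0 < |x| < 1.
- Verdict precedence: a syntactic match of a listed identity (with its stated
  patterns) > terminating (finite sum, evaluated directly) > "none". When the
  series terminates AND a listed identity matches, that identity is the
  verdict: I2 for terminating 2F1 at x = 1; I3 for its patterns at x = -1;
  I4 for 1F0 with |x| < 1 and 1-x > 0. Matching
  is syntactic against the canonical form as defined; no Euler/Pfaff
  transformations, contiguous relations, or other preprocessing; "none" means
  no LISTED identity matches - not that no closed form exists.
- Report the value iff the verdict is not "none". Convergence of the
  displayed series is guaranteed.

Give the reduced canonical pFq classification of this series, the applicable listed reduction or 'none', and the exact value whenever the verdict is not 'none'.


The series (x = 1/2) is 2F1: upper {-6/5, 1}, lower {2/5}, prefactor -8/3. Verdict: none. No listed pattern accepts 2F1(-6/5, 1; 2/5; 1/2).

Structural cue: t_0 being -8/3, the running product (prefactor -8/3) telescopes to a rising factorial.
Term ratio: r(k) = (1/2) * (k-6/5) (k+1) / [(k+2/5) (k+1)] - rational in k, leading ratio (1/2); with t_0 = -8/3, classification follows.


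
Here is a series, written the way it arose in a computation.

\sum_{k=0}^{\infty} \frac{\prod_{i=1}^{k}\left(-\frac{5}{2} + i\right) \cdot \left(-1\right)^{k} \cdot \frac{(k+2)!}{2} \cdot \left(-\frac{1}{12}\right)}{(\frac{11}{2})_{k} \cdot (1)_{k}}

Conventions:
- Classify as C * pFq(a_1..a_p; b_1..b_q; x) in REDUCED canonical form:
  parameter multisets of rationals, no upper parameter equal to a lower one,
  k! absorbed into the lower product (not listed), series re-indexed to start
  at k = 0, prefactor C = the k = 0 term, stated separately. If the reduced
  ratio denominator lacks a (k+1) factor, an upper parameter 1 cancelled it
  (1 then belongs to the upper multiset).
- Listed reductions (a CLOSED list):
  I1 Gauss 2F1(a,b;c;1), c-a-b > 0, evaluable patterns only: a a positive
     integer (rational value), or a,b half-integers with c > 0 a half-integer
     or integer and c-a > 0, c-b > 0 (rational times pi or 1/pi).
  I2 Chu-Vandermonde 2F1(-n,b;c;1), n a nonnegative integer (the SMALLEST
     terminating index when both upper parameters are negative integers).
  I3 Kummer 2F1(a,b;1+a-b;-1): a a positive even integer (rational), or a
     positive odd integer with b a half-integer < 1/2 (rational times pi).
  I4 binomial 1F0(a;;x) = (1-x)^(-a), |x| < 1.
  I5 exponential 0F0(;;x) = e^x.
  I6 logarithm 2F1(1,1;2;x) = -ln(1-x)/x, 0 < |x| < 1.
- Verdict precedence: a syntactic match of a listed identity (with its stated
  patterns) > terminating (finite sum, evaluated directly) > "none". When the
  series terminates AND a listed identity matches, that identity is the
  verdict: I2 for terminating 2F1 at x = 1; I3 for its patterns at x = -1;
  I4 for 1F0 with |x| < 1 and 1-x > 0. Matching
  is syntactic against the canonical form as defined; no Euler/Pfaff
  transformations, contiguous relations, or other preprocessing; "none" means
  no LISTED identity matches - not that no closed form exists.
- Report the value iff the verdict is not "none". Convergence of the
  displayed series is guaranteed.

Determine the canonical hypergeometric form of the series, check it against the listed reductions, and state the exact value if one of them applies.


At argument -1: a 2F1 with upper {-\frac{3}{2}, 3}, lower {\frac{11}{2}}, scaled by C = -\frac{1}{12}. Verdict: the Kummer evaluation I3 matches (x = -1; c = \frac{11}{2} equals 1+a-b for upper {-\frac{3}{2}, 3}: listed pattern). Sum: \left(-\frac{105}{2048}\right) \cdot \pi.

Key observation: with t_0 = -\frac{1}{12}, (1)_k (C = -1/12) is k! itself.
Step ratio: r(k) = -1 * (k-\frac{3}{2}) (k+3) / [(k+\frac{11}{2}) (k+1)] - poly over poly, x = -1 from leading terms; C = -\frac{1}{12} at k = 0.


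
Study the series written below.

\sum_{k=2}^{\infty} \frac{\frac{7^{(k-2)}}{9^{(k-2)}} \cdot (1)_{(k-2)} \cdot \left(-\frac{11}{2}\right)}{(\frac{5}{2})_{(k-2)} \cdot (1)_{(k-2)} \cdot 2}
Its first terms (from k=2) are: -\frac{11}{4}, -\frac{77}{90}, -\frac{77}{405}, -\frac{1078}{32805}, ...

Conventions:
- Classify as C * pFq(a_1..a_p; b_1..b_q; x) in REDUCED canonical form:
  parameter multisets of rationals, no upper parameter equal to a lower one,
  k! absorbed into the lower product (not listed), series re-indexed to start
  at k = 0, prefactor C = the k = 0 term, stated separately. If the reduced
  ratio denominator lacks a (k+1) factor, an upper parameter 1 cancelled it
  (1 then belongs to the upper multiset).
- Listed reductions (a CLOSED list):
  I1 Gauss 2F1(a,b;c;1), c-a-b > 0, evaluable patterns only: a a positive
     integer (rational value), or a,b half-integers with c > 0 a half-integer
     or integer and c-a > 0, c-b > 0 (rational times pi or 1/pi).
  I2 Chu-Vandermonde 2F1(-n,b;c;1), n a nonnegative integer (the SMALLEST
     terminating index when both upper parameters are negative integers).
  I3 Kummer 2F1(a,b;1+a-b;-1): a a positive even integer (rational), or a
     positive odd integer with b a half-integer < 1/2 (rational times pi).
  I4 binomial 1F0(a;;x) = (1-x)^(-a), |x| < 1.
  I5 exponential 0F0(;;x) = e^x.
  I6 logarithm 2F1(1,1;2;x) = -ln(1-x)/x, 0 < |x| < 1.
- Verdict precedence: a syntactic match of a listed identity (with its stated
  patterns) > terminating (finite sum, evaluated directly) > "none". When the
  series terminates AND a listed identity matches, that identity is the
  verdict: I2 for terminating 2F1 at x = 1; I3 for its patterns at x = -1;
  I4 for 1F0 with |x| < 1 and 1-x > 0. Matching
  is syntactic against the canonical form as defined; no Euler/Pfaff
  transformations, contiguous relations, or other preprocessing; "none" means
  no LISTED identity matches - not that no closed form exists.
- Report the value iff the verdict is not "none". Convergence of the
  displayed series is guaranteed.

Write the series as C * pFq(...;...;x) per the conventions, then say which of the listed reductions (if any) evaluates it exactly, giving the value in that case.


Key observation: t_0 being -\frac{11}{4}, (1)_k (C = -11/4, x = 7/9) is k! itself.
Consecutive-term ratio: r(k) = \frac{7}{9} * (k+1) / [(k+\frac{5}{2}) (k+1)] - rational in k. x = \frac{7}{9}; t_0 = -\frac{11}{4}; negate the roots.

Canonical form: C = -\frac{11}{4} times 1F1 with upper {1}, lower {\frac{5}{2}}, x = \frac{7}{9}. Verdict: none here - no I1-I6 shape fits x = \frac{7}{9} with lower {\frac{5}{2}}.


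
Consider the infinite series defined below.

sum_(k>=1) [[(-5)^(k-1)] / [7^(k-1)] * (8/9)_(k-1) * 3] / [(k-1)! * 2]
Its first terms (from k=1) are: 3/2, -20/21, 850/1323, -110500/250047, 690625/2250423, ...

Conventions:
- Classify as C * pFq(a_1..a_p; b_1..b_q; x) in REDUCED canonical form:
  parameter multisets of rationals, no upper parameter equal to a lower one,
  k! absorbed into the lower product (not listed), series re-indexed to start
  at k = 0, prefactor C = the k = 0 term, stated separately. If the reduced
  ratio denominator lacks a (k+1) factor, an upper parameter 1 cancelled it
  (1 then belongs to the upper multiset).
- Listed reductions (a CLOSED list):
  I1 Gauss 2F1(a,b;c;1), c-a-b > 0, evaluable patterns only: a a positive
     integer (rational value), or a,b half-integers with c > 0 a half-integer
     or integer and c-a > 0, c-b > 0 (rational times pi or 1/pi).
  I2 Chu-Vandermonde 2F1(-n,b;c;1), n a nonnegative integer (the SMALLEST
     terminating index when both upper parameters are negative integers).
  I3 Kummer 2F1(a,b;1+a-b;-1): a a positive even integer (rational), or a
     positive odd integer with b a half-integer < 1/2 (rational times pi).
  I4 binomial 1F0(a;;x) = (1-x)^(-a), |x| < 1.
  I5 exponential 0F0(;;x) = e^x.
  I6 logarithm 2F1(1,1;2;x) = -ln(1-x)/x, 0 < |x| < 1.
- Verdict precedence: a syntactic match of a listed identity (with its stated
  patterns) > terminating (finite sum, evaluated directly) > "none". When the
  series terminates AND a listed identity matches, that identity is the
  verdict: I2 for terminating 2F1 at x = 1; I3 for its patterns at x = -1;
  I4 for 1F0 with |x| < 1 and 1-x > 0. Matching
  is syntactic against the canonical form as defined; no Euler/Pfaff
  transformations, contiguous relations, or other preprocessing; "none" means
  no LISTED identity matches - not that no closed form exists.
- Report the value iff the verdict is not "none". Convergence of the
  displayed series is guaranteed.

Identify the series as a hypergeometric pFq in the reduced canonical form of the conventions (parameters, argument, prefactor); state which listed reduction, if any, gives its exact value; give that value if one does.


Structural cue: t_0 = 3/2 here, and the two geometric factors (C = 3/2, x = -5/7) combine into one argument.
Step ratio: r(k) = (-5/7) * (k+8/9) / [(k+1)] ; factor over Q: parameters, x = (-5/7), and C = 3/2.

Reduced: x = -5/7, 1F0, upper = {8/9}, lower = {-}, C = 3/2. Verdict: the binomial series (I4) matches (the 1F0 binomial series: exponent -8/9, x = -5/7). Hence: (3/2) * (12/7)^(-8/9).


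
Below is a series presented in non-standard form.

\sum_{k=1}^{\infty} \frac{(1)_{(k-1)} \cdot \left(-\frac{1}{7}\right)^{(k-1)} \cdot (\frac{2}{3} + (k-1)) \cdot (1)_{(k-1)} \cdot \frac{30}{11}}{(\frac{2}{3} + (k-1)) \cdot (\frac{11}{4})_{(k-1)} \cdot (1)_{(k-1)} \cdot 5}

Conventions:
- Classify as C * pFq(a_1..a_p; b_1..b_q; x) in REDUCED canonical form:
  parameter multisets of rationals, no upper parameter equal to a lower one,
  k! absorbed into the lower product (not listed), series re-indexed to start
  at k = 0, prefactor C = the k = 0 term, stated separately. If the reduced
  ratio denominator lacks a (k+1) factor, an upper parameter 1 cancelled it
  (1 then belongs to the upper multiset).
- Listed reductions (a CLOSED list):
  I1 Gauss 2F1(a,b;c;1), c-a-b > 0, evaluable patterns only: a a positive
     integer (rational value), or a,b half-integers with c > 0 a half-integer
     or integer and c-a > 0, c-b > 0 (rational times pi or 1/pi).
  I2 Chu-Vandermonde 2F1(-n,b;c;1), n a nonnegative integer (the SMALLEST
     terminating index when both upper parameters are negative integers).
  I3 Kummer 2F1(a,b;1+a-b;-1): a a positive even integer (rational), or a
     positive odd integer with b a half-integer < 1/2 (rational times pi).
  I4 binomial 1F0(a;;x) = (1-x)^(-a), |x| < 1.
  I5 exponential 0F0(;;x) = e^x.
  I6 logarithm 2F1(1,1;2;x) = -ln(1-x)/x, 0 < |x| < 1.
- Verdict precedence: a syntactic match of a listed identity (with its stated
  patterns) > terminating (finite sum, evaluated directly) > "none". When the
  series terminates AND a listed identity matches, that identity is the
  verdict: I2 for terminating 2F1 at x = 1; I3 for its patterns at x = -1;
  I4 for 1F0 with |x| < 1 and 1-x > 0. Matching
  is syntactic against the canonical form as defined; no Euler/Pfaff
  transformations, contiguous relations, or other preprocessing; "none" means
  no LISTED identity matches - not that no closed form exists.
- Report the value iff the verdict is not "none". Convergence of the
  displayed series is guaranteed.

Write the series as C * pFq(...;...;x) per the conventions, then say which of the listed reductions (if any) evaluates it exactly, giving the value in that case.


Canonical form: C = \frac{6}{11} times 2F1 with upper {1, 1}, lower {\frac{11}{4}}, x = -\frac{1}{7}. Verdict: none (x = -\frac{1}{7}): each listed identity misses the multisets {1, 1} ; {\frac{11}{4}}.

First insight: t_0 = \frac{6}{11} here, and k + 2/3 divides numerator and denominator alike; C = 6/11 after cancelling.
Step ratio: r(k) = -\frac{1}{7} * (k+1) (k+1) / [(k+\frac{11}{4}) (k+1)] - rational; roots negated = parameters, x = -\frac{1}{7}, C = \frac{6}{11}.


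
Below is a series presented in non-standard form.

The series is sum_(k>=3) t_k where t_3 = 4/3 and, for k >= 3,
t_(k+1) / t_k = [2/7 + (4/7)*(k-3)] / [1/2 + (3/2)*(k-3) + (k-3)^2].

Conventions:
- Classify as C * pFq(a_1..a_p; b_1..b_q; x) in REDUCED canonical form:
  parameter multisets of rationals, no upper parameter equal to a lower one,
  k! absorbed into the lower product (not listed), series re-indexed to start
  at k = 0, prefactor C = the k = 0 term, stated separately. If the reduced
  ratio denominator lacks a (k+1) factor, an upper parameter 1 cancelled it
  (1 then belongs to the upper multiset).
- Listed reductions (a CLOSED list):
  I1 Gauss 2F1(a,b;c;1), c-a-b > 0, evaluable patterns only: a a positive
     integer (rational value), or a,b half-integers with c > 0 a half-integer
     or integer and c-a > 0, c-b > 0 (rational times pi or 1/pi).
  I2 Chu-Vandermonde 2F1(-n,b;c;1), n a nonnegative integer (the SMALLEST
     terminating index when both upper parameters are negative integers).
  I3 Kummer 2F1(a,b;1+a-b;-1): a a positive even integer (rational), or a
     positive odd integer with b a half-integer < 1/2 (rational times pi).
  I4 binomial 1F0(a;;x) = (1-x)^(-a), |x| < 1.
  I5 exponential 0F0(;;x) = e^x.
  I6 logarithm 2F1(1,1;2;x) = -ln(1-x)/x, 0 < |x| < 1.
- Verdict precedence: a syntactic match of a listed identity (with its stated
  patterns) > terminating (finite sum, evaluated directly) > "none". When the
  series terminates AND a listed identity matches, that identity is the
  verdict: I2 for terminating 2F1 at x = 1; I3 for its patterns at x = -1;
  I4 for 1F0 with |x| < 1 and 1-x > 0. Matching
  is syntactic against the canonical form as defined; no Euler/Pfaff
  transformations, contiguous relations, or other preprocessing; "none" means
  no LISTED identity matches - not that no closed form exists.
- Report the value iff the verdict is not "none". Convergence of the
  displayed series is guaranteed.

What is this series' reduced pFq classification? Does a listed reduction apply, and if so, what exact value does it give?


Canonical form: C = 4/3 times 0F0 with upper {-}, lower {-}, x = 4/7. Verdict: exponential (I5) fires (the 0F0 exponential series at x = 4/7). Exact value: (4/3) * e^(4/7).

Structural cue: t_0 = 4/3 here, and the ratio is unreduced: k + 1/2 divides both sides (C = 4/3).
Ratio: r(k) = (4/7) * 1 / [(k+1)] - rational in k. x = (4/7); t_0 = 4/3; negate the roots.
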